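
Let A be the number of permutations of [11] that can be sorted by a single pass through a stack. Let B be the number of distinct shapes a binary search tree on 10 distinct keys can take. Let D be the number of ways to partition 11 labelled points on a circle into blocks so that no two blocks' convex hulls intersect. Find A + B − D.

By Knuth's characterisation, the stack-sortable permutations of length 11 are the 231-avoiders, numbering C_11. So A = C_11 = 58786.
Binary trees (left/right distinguished) on n nodes are counted by C_n; here n = 10. So B = C_10 = 16796.
The non-crossing partitions of [11] form a lattice of size C_11. So D = C_11 = 58786.
A + B − D = 58786 + 16796 − 58786 = 16796.

16796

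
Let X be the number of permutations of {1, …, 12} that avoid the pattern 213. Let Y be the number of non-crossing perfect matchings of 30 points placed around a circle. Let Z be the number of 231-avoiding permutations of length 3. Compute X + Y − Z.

Permutations of [n] avoiding any single length-3 pattern are counted by C_n; here n = 12. So X = C_12 = 208012.
Non-crossing perfect matchings of 2n points on a circle are counted by C_n; with 30 points, n = 15. So Y = C_15 = 9694845.
For any fixed pattern of length 3, the pattern-avoiding permutations of [3] number C_3. So Z = C_3 = 5.
X + Y − Z = 208012 + 9694845 − 5 = 9902852.

9902852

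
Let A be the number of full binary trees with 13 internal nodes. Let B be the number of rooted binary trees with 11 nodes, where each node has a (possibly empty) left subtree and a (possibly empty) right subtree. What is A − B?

The number of full binary trees on 13 internal nodes is the Catalan number C_13. So A = C_13 = 742900.
Rooted binary trees with 11 nodes (each child slot possibly empty) number C_11. So B = C_11 = 58786.
A − B = 742900 − 58786 = 684114.

684114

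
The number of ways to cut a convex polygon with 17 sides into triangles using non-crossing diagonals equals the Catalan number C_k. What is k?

A convex 17-gon is triangulated into 15 triangles, and the number of such triangulations is the Catalan number C_{17−2} = C_15.

15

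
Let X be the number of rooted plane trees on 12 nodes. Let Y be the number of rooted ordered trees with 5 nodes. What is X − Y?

A rooted plane tree on 12 nodes has 11 edges, and such trees are counted by C_11. So X = C_11 = 58786.
A rooted plane tree on 5 nodes has 4 edges, and such trees are counted by C_4. So Y = C_4 = 14.
X − Y = 58786 − 14 = 58772.

58772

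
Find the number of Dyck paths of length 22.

Dyck paths of semilength n (length 2n) are counted by C_n; here n = 11.
C_11 = C_10 · 2(2·10+1)/(10+2) = 16796 · 42/12 = 58786.

58786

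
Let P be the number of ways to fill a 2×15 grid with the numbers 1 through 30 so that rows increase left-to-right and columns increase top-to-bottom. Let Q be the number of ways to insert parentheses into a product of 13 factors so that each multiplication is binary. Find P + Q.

By the hook-length formula (or a Dyck-path bijection), SYT of shape 2×15 number C_15. So P = C_15 = 9694845.
Bracketing 13 factors into binary products is counted by C_{13−1} = C_12. So Q = C_12 = 208012.
P + Q = 9694845 + 208012 = 9902857.

9902857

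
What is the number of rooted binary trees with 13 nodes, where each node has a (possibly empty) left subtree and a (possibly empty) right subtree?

742900

Rooted binary trees with 13 nodes (each child slot possibly empty) number C_13.
C_13 = C(26,13)/14 = 10400600/14 = 742900.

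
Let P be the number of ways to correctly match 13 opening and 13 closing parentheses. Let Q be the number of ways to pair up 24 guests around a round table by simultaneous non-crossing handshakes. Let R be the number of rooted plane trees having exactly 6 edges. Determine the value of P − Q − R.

A balanced arrangement of 13 bracket pairs is a Dyck word of semilength 13, so the count is C_13. So P = C_13 = 742900.
Non-crossing handshake pairings of 2n people are counted by C_n; 24 people gives n = 12. So Q = C_12 = 208012.
A rooted plane tree with 6 edges has 7 nodes, and the count is C_6. So R = C_6 = 132.
P − Q − R = 742900 − 208012 − 132 = 534756.

534756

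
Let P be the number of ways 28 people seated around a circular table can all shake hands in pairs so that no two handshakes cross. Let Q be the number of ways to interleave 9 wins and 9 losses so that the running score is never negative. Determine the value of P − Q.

Non-crossing handshake pairings of 2n people are counted by C_n; 28 people gives n = 14. So P = C_14 = 2674440.
Ballot sequences with n votes each where one side never trails are Dyck words, counted by C_n; here n = 9. So Q = C_9 = 4862.
P − Q = 2674440 − 4862 = 2669578.

2669578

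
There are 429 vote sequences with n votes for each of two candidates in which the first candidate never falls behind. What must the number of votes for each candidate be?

7

Such ballot sequences with n votes each are counted by C_n, and C_7 = 429.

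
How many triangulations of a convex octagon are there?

A convex 8-gon is triangulated into 6 triangles, and the number of such triangulations is the Catalan number C_{8−2} = C_6.
C_6 = 132.

132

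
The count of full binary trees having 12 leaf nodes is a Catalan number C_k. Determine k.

11

Full binary trees with 12 leaves have 12−1 = 11 internal nodes, so there are C_11 of them.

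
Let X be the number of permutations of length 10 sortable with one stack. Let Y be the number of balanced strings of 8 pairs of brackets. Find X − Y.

Stack-sortable permutations are exactly the 231-avoiding ones, counted by C_n; here n = 10. So X = C_10 = 16796.
With 8 pairs the number of balanced bracket strings is the Catalan number C_8. So Y = C_8 = 1430.
X − Y = 16796 − 1430 = 15366.

15366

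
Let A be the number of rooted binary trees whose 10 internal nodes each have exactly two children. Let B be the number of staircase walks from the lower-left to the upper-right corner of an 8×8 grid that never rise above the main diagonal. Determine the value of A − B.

15366

The number of full binary trees on 10 internal nodes is the Catalan number C_10. So A = C_10 = 16796.
Sub-diagonal monotone paths from (0,0) to (8,8) biject with Dyck paths of semilength 8, giving C_8. So B = C_8 = 1430.
A − B = 16796 − 1430 = 15366.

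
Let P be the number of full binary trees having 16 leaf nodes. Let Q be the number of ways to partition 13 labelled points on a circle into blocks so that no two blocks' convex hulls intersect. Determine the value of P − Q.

8951945

Full binary trees with 16 leaves have 16−1 = 15 internal nodes, so there are C_15 of them. So P = C_15 = 9694845.
The non-crossing partitions of [13] form a lattice of size C_13. So Q = C_13 = 742900.
P − Q = 9694845 − 742900 = 8951945.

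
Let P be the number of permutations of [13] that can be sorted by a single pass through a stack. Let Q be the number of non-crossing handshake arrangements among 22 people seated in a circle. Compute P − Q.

684114

By Knuth's characterisation, the stack-sortable permutations of length 13 are the 231-avoiders, numbering C_13. So P = C_13 = 742900.
Non-crossing handshake pairings of 2n people are counted by C_n; 22 people gives n = 11. So Q = C_11 = 58786.
P − Q = 742900 − 58786 = 684114.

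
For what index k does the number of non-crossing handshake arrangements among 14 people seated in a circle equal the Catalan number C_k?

7

Non-crossing handshake pairings of 2n people are counted by C_n; 14 people gives n = 7.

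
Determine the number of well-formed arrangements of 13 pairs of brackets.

Balanced strings of n pairs of brackets are counted by C_n; here n = 13.
C_13 = C(26,13)/14 = 10400600/14 = 742900.

742900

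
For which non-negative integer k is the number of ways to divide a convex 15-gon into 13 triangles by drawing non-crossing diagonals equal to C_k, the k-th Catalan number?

A convex 15-gon is triangulated into 13 triangles, and the number of such triangulations is the Catalan number C_{15−2} = C_13.

13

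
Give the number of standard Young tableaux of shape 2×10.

16796

By the hook-length formula (or a Dyck-path bijection), SYT of shape 2×10 number C_10.
C_10 = C(20,10)/11 = 184756/11 = 16796.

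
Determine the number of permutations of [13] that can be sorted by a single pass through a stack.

742900

Stack-sortable permutations are exactly the 231-avoiding ones, counted by C_n; here n = 13.
C_13 = C(26,13)/14 = 10400600/14 = 742900.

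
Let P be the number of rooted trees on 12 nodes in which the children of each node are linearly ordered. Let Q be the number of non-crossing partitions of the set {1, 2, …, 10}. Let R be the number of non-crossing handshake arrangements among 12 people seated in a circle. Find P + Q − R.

A rooted plane tree on 12 nodes has 11 edges, and such trees are counted by C_11. So P = C_11 = 58786.
Non-crossing partitions of an n-element set are counted by C_n; here n = 10. So Q = C_10 = 16796.
Non-crossing handshake pairings of 2n people are counted by C_n; 12 people gives n = 6. So R = C_6 = 132.
P + Q − R = 58786 + 16796 − 132 = 75450.

75450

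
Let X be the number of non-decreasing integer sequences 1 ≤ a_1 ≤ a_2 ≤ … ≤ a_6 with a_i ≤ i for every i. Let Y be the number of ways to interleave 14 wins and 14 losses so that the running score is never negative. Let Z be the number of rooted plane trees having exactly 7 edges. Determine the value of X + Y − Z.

2674143

Such sub-staircase sequences of length n are counted by C_n; here n = 6. So X = C_6 = 132.
Reading a vote for the leader as '(' and for the other as ')' turns such a sequence into a balanced string of 14 pairs, so the count is C_14. So Y = C_14 = 2674440.
Rooted ordered trees with n edges are counted by C_n; here n = 7. So Z = C_7 = 429.
X + Y − Z = 132 + 2674440 − 429 = 2674143.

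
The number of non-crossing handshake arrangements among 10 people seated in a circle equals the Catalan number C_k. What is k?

Non-crossing handshake pairings of 2n people are counted by C_n; 10 people gives n = 5.

5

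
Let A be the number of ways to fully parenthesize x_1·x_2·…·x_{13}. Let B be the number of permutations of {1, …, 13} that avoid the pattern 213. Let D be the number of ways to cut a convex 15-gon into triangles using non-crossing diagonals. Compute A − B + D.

Parenthesizations of m factors correspond to full binary trees with m leaves, counted by C_{m−1}; m = 13 gives C_12. So A = C_12 = 208012.
For any fixed pattern of length 3, the pattern-avoiding permutations of [13] number C_13. So B = C_13 = 742900.
The number of triangulations of a 15-gon is the Catalan number C_13 (index = sides − 2). So D = C_13 = 742900.
A − B + D = 208012 − 742900 + 742900 = 208012.

208012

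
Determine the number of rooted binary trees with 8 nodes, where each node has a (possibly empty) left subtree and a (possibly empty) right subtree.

Rooted binary trees with 8 nodes (each child slot possibly empty) number C_8.
C_8 = C(16,8)/9 = 12870/9 = 1430.

1430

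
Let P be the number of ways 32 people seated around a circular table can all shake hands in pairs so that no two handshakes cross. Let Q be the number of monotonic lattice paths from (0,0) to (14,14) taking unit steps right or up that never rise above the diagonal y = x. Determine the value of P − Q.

32683230

Non-crossing handshake pairings of 2n people are counted by C_n; 32 people gives n = 16. So P = C_16 = 35357670.
Monotone paths in an n×n grid that stay weakly below the diagonal are counted by C_n; here n = 14. So Q = C_14 = 2674440.
P − Q = 35357670 − 2674440 = 32683230.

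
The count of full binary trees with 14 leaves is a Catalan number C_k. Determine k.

13

A full binary tree with L leaves has L−1 internal nodes and is counted by C_{L−1}; L = 14 gives C_13.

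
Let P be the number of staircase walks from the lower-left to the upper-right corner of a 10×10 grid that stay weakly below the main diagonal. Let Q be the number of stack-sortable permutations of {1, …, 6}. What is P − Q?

Monotone paths in an n×n grid that stay weakly below the diagonal are counted by C_n; here n = 10. So P = C_10 = 16796.
By Knuth's characterisation, the stack-sortable permutations of length 6 are the 231-avoiders, numbering C_6. So Q = C_6 = 132.
P − Q = 16796 − 132 = 16664.

16664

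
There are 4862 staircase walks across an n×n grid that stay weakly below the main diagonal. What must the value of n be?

Such diagonal-avoiding paths in an n×n grid are counted by C_n; 4862 = C_9.

9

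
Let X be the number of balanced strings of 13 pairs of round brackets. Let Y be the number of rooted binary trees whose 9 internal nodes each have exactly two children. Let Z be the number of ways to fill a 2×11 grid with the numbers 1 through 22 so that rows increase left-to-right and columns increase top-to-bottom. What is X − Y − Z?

A balanced arrangement of 13 bracket pairs is a Dyck word of semilength 13, so the count is C_13. So X = C_13 = 742900.
Full binary trees with n internal nodes are counted by C_n; here n = 9. So Y = C_9 = 4862.
Standard Young tableaux of shape 2×n are counted by C_n; here n = 11. So Z = C_11 = 58786.
X − Y − Z = 742900 − 4862 − 58786 = 679252.

679252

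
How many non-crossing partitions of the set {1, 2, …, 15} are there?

Non-crossing partitions of an n-element set are counted by C_n; here n = 15.
C_15 = C(30,15)/16 = 155117520/16 = 9694845.

9694845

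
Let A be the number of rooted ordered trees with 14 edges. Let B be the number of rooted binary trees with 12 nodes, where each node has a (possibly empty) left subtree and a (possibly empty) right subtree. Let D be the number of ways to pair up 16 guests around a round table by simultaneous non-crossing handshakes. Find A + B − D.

Rooted ordered trees with n edges are counted by C_n; here n = 14. So A = C_14 = 2674440.
Rooted binary trees with 12 nodes (each child slot possibly empty) number C_12. So B = C_12 = 208012.
With 16 = 2·8 people, non-crossing handshake pairings are non-crossing perfect matchings on a circle, counted by C_8. So D = C_8 = 1430.
A + B − D = 2674440 + 208012 − 1430 = 2881022.

2881022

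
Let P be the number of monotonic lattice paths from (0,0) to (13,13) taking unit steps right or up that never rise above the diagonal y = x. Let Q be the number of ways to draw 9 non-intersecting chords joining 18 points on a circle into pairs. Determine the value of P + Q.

747762

Sub-diagonal monotone paths from (0,0) to (13,13) biject with Dyck paths of semilength 13, giving C_13. So P = C_13 = 742900.
Non-crossing perfect matchings of 2n points on a circle are counted by C_n; with 18 points, n = 9. So Q = C_9 = 4862.
P + Q = 742900 + 4862 = 747762.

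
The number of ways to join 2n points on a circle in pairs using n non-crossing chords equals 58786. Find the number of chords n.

11

Non-crossing pairings of 2n points on a circle are counted by C_n; 58786 = C_11.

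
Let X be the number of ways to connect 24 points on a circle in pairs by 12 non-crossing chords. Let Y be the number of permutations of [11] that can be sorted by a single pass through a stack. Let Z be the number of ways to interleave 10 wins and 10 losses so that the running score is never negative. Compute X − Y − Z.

132430

Pairing 24 circle points by 12 non-crossing chords gives C_12 matchings. So X = C_12 = 208012.
By Knuth's characterisation, the stack-sortable permutations of length 11 are the 231-avoiders, numbering C_11. So Y = C_11 = 58786.
Reading a vote for the leader as '(' and for the other as ')' turns such a sequence into a balanced string of 10 pairs, so the count is C_10. So Z = C_10 = 16796.
X − Y − Z = 208012 − 58786 − 16796 = 132430.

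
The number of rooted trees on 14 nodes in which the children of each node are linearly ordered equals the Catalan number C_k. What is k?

A rooted plane tree on 14 nodes has 13 edges, and such trees are counted by C_13.

13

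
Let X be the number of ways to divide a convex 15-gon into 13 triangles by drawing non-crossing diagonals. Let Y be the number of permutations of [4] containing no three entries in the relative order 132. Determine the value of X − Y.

A convex 15-gon is triangulated into 13 triangles, and the number of such triangulations is the Catalan number C_{15−2} = C_13. So X = C_13 = 742900.
For any fixed pattern of length 3, the pattern-avoiding permutations of [4] number C_4. So Y = C_4 = 14.
X − Y = 742900 − 14 = 742886.

742886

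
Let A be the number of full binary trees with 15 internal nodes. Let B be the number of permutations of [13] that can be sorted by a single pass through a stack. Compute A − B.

8951945

Full binary trees with n internal nodes are counted by C_n; here n = 15. So A = C_15 = 9694845.
By Knuth's characterisation, the stack-sortable permutations of length 13 are the 231-avoiders, numbering C_13. So B = C_13 = 742900.
A − B = 9694845 − 742900 = 8951945.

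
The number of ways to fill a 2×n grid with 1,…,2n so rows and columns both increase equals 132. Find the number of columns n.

6

Standard Young tableaux of shape 2×n are counted by C_n. The Catalan number equal to 132 is C_6.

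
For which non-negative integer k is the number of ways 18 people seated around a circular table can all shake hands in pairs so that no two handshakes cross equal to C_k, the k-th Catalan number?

With 18 = 2·9 people, non-crossing handshake pairings are non-crossing perfect matchings on a circle, counted by C_9.

9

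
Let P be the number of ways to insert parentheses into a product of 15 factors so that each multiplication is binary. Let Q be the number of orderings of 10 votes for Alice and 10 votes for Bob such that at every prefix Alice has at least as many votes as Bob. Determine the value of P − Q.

2657644

Bracketing 15 factors into binary products is counted by C_{15−1} = C_14. So P = C_14 = 2674440.
Reading a vote for the leader as '(' and for the other as ')' turns such a sequence into a balanced string of 10 pairs, so the count is C_10. So Q = C_10 = 16796.
P − Q = 2674440 − 16796 = 2657644.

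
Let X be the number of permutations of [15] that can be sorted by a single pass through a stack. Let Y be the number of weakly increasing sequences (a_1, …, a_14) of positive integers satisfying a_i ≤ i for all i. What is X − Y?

7020405

By Knuth's characterisation, the stack-sortable permutations of length 15 are the 231-avoiders, numbering C_15. So X = C_15 = 9694845.
Weakly increasing sequences with a_i ≤ i biject with Dyck paths of semilength 14, so there are C_14. So Y = C_14 = 2674440.
X − Y = 9694845 − 2674440 = 7020405.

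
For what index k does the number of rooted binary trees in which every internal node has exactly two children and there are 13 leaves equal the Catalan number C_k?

12

A full binary tree with L leaves has L−1 internal nodes and is counted by C_{L−1}; L = 13 gives C_12.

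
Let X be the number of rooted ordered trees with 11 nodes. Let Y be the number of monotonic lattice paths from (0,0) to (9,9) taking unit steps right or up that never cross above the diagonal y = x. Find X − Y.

11934

Rooted ordered (plane) trees on m nodes have m−1 edges and are counted by C_{m−1}; m = 11 gives C_10. So X = C_10 = 16796.
Sub-diagonal monotone paths from (0,0) to (9,9) biject with Dyck paths of semilength 9, giving C_9. So Y = C_9 = 4862.
X − Y = 16796 − 4862 = 11934.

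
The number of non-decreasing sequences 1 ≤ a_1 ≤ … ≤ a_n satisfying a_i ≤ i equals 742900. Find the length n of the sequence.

13

Such sub-staircase sequences of length n are counted by C_n; 742900 = C_13.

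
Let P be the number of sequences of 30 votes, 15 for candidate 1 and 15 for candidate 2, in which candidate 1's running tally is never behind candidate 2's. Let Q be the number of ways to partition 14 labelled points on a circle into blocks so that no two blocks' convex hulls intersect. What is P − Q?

Reading a vote for the leader as '(' and for the other as ')' turns such a sequence into a balanced string of 15 pairs, so the count is C_15. So P = C_15 = 9694845.
The non-crossing partitions of [14] form a lattice of size C_14. So Q = C_14 = 2674440.
P − Q = 9694845 − 2674440 = 7020405.

7020405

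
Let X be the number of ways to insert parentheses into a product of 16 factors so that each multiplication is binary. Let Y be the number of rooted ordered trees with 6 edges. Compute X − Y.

9694713

Parenthesizations of m factors correspond to full binary trees with m leaves, counted by C_{m−1}; m = 16 gives C_15. So X = C_15 = 9694845.
Rooted ordered trees with n edges are counted by C_n; here n = 6. So Y = C_6 = 132.
X − Y = 9694845 − 132 = 9694713.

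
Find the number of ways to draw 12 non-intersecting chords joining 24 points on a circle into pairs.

208012

Pairing 24 circle points by 12 non-crossing chords gives C_12 matchings.
C_12 = 208012.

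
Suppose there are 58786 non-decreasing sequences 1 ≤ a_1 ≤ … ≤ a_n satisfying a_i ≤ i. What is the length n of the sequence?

Such sub-staircase sequences of length n are counted by C_n. The Catalan number equal to 58786 is C_11.

11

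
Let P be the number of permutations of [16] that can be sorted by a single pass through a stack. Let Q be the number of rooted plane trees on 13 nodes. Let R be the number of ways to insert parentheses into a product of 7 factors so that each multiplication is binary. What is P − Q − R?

Stack-sortable permutations are exactly the 231-avoiding ones, counted by C_n; here n = 16. So P = C_16 = 35357670.
A rooted plane tree on 13 nodes has 12 edges, and such trees are counted by C_12. So Q = C_12 = 208012.
Bracketing 7 factors into binary products is counted by C_{7−1} = C_6. So R = C_6 = 132.
P − Q − R = 35357670 − 208012 − 132 = 35149526.

35149526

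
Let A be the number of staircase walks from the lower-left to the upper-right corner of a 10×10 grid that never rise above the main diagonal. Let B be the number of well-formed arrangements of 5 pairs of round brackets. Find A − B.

16754

Monotone paths in an n×n grid that stay weakly below the diagonal are counted by C_n; here n = 10. So A = C_10 = 16796.
With 5 pairs the number of balanced bracket strings is the Catalan number C_5. So B = C_5 = 42.
A − B = 16796 − 42 = 16754.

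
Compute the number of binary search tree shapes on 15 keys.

Binary trees (left/right distinguished) on n nodes are counted by C_n; here n = 15.
C_15 = C(30,15)/16 = 155117520/16 = 9694845.

9694845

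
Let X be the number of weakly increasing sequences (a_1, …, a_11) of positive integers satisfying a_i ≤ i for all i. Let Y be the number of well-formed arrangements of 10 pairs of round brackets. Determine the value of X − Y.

41990

Weakly increasing sequences with a_i ≤ i biject with Dyck paths of semilength 11, so there are C_11. So X = C_11 = 58786.
A balanced arrangement of 10 bracket pairs is a Dyck word of semilength 10, so the count is C_10. So Y = C_10 = 16796.
X − Y = 58786 − 16796 = 41990.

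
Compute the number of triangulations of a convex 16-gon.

The number of triangulations of a 16-gon is the Catalan number C_14 (index = sides − 2).
C_14 = C(28,14)/15 = 40116600/15 = 2674440.

2674440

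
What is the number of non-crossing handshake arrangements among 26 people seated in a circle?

742900

Non-crossing handshake pairings of 2n people are counted by C_n; 26 people gives n = 13.
C_13 = C_12 · 2(2·12+1)/(12+2) = 208012 · 50/14 = 742900.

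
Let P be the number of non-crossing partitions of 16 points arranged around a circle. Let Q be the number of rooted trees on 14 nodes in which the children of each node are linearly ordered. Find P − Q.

34614770

The non-crossing partitions of [16] form a lattice of size C_16. So P = C_16 = 35357670.
Rooted ordered (plane) trees on m nodes have m−1 edges and are counted by C_{m−1}; m = 14 gives C_13. So Q = C_13 = 742900.
P − Q = 35357670 − 742900 = 34614770.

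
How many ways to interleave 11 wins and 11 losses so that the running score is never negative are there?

58786

Reading a vote for the leader as '(' and for the other as ')' turns such a sequence into a balanced string of 11 pairs, so the count is C_11.
C_11 = C_10 · 2(2·10+1)/(10+2) = 16796 · 42/12 = 58786.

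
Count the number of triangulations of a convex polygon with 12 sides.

16796

A convex 12-gon is triangulated into 10 triangles, and the number of such triangulations is the Catalan number C_{12−2} = C_10.
C_10 = C_9 · 2(2·9+1)/(9+2) = 4862 · 38/11 = 16796.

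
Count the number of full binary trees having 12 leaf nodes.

58786

A full binary tree with L leaves has L−1 internal nodes and is counted by C_{L−1}; L = 12 gives C_11.
C_11 = C(22,11)/12 = 705432/12 = 58786.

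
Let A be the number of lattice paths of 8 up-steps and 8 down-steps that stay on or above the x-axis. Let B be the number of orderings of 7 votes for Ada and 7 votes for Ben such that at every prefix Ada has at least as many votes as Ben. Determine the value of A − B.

A Dyck path with 8 up-steps and 8 down-steps has semilength 8, so there are C_8 of them. So A = C_8 = 1430.
Ballot sequences with n votes each where one side never trails are Dyck words, counted by C_n; here n = 7. So B = C_7 = 429.
A − B = 1430 − 429 = 1001.

1001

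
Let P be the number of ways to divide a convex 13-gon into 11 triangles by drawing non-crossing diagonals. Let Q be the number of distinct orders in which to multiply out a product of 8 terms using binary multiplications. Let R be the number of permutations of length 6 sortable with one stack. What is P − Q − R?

58225

A convex 13-gon is triangulated into 11 triangles, and the number of such triangulations is the Catalan number C_{13−2} = C_11. So P = C_11 = 58786.
Parenthesizations of m factors correspond to full binary trees with m leaves, counted by C_{m−1}; m = 8 gives C_7. So Q = C_7 = 429.
By Knuth's characterisation, the stack-sortable permutations of length 6 are the 231-avoiders, numbering C_6. So R = C_6 = 132.
P − Q − R = 58786 − 429 − 132 = 58225.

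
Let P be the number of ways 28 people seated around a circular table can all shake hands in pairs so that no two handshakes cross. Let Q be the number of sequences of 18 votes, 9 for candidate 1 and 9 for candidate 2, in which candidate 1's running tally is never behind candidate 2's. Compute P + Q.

2679302

With 28 = 2·14 people, non-crossing handshake pairings are non-crossing perfect matchings on a circle, counted by C_14. So P = C_14 = 2674440.
Ballot sequences with n votes each where one side never trails are Dyck words, counted by C_n; here n = 9. So Q = C_9 = 4862.
P + Q = 2674440 + 4862 = 2679302.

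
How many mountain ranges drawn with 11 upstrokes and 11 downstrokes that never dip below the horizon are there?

Dyck paths of semilength n (length 2n) are counted by C_n; here n = 11.
C_11 = 58786.

58786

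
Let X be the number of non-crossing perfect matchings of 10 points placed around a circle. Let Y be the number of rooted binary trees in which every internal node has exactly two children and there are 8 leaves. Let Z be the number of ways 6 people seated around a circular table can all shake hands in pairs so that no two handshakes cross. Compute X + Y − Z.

Non-crossing perfect matchings of 2n points on a circle are counted by C_n; with 10 points, n = 5. So X = C_5 = 42.
A full binary tree with L leaves has L−1 internal nodes and is counted by C_{L−1}; L = 8 gives C_7. So Y = C_7 = 429.
Non-crossing handshake pairings of 2n people are counted by C_n; 6 people gives n = 3. So Z = C_3 = 5.
X + Y − Z = 42 + 429 − 5 = 466.

466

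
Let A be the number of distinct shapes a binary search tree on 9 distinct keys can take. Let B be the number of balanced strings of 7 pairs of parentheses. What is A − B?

There are C_n binary search tree shapes on n keys; with n = 9 that is C_9. So A = C_9 = 4862.
Balanced strings of n pairs of brackets are counted by C_n; here n = 7. So B = C_7 = 429.
A − B = 4862 − 429 = 4433.

4433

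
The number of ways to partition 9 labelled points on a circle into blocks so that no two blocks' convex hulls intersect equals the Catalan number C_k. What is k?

9

The non-crossing partitions of [9] form a lattice of size C_9.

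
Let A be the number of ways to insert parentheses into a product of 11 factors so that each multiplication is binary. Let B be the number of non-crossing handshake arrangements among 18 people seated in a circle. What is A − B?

11934

Parenthesizations of m factors correspond to full binary trees with m leaves, counted by C_{m−1}; m = 11 gives C_10. So A = C_10 = 16796.
With 18 = 2·9 people, non-crossing handshake pairings are non-crossing perfect matchings on a circle, counted by C_9. So B = C_9 = 4862.
A − B = 16796 − 4862 = 11934.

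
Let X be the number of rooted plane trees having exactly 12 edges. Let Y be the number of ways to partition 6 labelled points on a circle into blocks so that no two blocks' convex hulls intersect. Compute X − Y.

A rooted plane tree with 12 edges has 13 nodes, and the count is C_12. So X = C_12 = 208012.
Non-crossing partitions of an n-element set are counted by C_n; here n = 6. So Y = C_6 = 132.
X − Y = 208012 − 132 = 207880.

207880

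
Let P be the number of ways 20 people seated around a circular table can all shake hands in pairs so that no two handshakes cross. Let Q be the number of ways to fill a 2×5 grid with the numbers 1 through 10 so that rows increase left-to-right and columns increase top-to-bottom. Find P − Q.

With 20 = 2·10 people, non-crossing handshake pairings are non-crossing perfect matchings on a circle, counted by C_10. So P = C_10 = 16796.
By the hook-length formula (or a Dyck-path bijection), SYT of shape 2×5 number C_5. So Q = C_5 = 42.
P − Q = 16796 − 42 = 16754.

16754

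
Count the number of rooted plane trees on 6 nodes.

42

A rooted plane tree on 6 nodes has 5 edges, and such trees are counted by C_5.
C_5 = C_4 · 2(2·4+1)/(4+2) = 14 · 18/6 = 42.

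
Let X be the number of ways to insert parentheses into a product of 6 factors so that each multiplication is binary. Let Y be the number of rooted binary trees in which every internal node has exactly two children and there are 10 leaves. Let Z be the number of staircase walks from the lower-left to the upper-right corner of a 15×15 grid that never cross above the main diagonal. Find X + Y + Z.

9699749

Ways to associate a product of 6 factors correspond to binary trees on 6 leaves, so the count is C_5. So X = C_5 = 42.
Full binary trees with 10 leaves have 10−1 = 9 internal nodes, so there are C_9 of them. So Y = C_9 = 4862.
Sub-diagonal monotone paths from (0,0) to (15,15) biject with Dyck paths of semilength 15, giving C_15. So Z = C_15 = 9694845.
X + Y + Z = 42 + 4862 + 9694845 = 9699749.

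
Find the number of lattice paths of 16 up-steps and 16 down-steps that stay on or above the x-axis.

Dyck paths of semilength n (length 2n) are counted by C_n; here n = 16.
C_16 = 35357670.

35357670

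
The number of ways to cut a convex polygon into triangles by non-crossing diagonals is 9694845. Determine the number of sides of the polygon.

Triangulations of a convex m-gon are counted by C_{m−2}. Since C_15 = 9694845, the index is 15.
So m − 2 = 15, giving m = 17 sides.

17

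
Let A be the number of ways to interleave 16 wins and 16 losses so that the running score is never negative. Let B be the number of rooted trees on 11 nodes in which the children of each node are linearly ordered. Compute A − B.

35340874

Ballot sequences with n votes each where one side never trails are Dyck words, counted by C_n; here n = 16. So A = C_16 = 35357670.
Rooted ordered (plane) trees on m nodes have m−1 edges and are counted by C_{m−1}; m = 11 gives C_10. So B = C_10 = 16796.
A − B = 35357670 − 16796 = 35340874.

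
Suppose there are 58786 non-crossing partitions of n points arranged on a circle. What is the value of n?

Non-crossing partitions of [n] are counted by C_n. Since C_11 = 58786, the index is 11.

11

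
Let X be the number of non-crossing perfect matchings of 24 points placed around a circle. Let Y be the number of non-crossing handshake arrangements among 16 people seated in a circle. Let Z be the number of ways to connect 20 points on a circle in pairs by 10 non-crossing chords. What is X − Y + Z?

223378

Pairing 24 circle points by 12 non-crossing chords gives C_12 matchings. So X = C_12 = 208012.
Non-crossing handshake pairings of 2n people are counted by C_n; 16 people gives n = 8. So Y = C_8 = 1430.
Non-crossing perfect matchings of 2n points on a circle are counted by C_n; with 20 points, n = 10. So Z = C_10 = 16796.
X − Y + Z = 208012 − 1430 + 16796 = 223378.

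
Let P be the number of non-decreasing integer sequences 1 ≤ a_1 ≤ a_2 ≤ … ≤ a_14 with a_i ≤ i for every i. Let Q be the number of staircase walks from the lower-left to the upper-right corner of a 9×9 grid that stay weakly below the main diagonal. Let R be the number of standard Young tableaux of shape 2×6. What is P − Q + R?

Such sub-staircase sequences of length n are counted by C_n; here n = 14. So P = C_14 = 2674440.
Sub-diagonal monotone paths from (0,0) to (9,9) biject with Dyck paths of semilength 9, giving C_9. So Q = C_9 = 4862.
By the hook-length formula (or a Dyck-path bijection), SYT of shape 2×6 number C_6. So R = C_6 = 132.
P − Q + R = 2674440 − 4862 + 132 = 2669710.

2669710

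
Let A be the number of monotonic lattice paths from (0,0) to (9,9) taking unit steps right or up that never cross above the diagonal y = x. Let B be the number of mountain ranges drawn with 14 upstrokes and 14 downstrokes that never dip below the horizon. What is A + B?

Monotone paths in an n×n grid that stay weakly below the diagonal are counted by C_n; here n = 9. So A = C_9 = 4862.
A Dyck path with 14 up-steps and 14 down-steps has semilength 14, so there are C_14 of them. So B = C_14 = 2674440.
A + B = 4862 + 2674440 = 2679302.

2679302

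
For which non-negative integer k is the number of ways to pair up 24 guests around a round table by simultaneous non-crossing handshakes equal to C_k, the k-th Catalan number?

12

Non-crossing handshake pairings of 2n people are counted by C_n; 24 people gives n = 12.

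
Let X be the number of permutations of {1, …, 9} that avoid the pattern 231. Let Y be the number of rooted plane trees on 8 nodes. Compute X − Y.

4433

Permutations of [n] avoiding any single length-3 pattern are counted by C_n; here n = 9. So X = C_9 = 4862.
A rooted plane tree on 8 nodes has 7 edges, and such trees are counted by C_7. So Y = C_7 = 429.
X − Y = 4862 − 429 = 4433.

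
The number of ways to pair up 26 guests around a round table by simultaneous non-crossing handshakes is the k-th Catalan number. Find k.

13

With 26 = 2·13 people, non-crossing handshake pairings are non-crossing perfect matchings on a circle, counted by C_13.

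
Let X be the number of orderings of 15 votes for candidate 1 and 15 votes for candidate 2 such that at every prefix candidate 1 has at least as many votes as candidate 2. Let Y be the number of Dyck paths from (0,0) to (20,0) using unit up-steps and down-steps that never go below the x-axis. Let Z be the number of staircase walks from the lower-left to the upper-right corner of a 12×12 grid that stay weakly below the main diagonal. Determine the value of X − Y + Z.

9886061

Reading a vote for the leader as '(' and for the other as ')' turns such a sequence into a balanced string of 15 pairs, so the count is C_15. So X = C_15 = 9694845.
Dyck paths of semilength n (length 2n) are counted by C_n; here n = 10. So Y = C_10 = 16796.
Monotone paths in an n×n grid that stay weakly below the diagonal are counted by C_n; here n = 12. So Z = C_12 = 208012.
X − Y + Z = 9694845 − 16796 + 208012 = 9886061.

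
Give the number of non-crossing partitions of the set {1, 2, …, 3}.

5

The non-crossing partitions of [3] form a lattice of size C_3.
C_3 = 5.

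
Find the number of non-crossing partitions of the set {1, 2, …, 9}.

4862

The non-crossing partitions of [9] form a lattice of size C_9.
C_9 = C_8 · 2(2·8+1)/(8+2) = 1430 · 34/10 = 4862.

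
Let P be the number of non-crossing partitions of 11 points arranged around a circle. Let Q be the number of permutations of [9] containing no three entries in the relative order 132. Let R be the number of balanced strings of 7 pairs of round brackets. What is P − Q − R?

Non-crossing partitions of an n-element set are counted by C_n; here n = 11. So P = C_11 = 58786.
For any fixed pattern of length 3, the pattern-avoiding permutations of [9] number C_9. So Q = C_9 = 4862.
A balanced arrangement of 7 bracket pairs is a Dyck word of semilength 7, so the count is C_7. So R = C_7 = 429.
P − Q − R = 58786 − 4862 − 429 = 53495.

53495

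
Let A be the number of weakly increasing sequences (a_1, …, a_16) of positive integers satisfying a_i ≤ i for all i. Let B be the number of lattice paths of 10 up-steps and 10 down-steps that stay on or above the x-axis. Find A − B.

Such sub-staircase sequences of length n are counted by C_n; here n = 16. So A = C_16 = 35357670.
Dyck paths of semilength n (length 2n) are counted by C_n; here n = 10. So B = C_10 = 16796.
A − B = 35357670 − 16796 = 35340874.

35340874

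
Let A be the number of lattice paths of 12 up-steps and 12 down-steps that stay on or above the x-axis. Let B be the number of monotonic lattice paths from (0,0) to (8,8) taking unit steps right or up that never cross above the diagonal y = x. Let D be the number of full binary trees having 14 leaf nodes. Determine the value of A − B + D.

Paths of 12 up- and 12 down-steps that never dip below the axis are Dyck paths; their count is C_12. So A = C_12 = 208012.
Monotone paths in an n×n grid that stay weakly below the diagonal are counted by C_n; here n = 8. So B = C_8 = 1430.
A full binary tree with L leaves has L−1 internal nodes and is counted by C_{L−1}; L = 14 gives C_13. So D = C_13 = 742900.
A − B + D = 208012 − 1430 + 742900 = 949482.

949482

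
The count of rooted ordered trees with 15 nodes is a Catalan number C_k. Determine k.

Rooted ordered (plane) trees on m nodes have m−1 edges and are counted by C_{m−1}; m = 15 gives C_14.

14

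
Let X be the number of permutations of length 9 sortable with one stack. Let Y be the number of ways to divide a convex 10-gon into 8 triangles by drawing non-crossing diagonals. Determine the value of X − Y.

By Knuth's characterisation, the stack-sortable permutations of length 9 are the 231-avoiders, numbering C_9. So X = C_9 = 4862.
The number of triangulations of a 10-gon is the Catalan number C_8 (index = sides − 2). So Y = C_8 = 1430.
X − Y = 4862 − 1430 = 3432.

3432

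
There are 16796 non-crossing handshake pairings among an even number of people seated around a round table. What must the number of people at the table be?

Non-crossing handshake pairings of 2n people are counted by C_n. The Catalan number equal to 16796 is C_10.
So n = 10, and there are 2n = 20 people.

20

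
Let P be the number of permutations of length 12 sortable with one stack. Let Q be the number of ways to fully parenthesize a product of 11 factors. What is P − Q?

191216

By Knuth's characterisation, the stack-sortable permutations of length 12 are the 231-avoiders, numbering C_12. So P = C_12 = 208012.
Parenthesizations of m factors correspond to full binary trees with m leaves, counted by C_{m−1}; m = 11 gives C_10. So Q = C_10 = 16796.
P − Q = 208012 − 16796 = 191216.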